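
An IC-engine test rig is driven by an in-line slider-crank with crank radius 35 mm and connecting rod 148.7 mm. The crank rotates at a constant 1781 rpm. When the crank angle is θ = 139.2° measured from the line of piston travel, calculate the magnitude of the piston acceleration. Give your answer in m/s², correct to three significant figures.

ω = 2π·1781/60 = 186.5 rad/s
x(θ) = r cosθ + √(L² − r² sin²θ); with ω constant, a = ω²·d²x/dθ².
d²x/dθ² = −r cosθ − r²(cos2θ)/√u − r⁴ sin²2θ/(4u^{3/2}),  u = L² − r² sin²θ = 0.0215887 m².
Substituting r = 0.035 m, L = 0.1487 m, θ = 139.2°: d²x/dθ² = +0.025161 m.
a = ω²·d²x/dθ² = (186.5)²·(+0.025161) = +875.22 m/s²;  |a| = 875.22 m/s².

875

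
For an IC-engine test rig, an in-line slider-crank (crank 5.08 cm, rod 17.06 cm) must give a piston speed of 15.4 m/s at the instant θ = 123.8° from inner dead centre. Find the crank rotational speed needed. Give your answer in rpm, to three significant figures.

For an in-line slider-crank, |v_piston| = rω|sinθ|·[1 + r cosθ/√(L² − r² sin²θ)].
With r = 0.0508 m, L = 0.1706 m, θ = 123.8°: the bracketed kinematic factor |dx/dθ| = 0.034997 m.
ω = v/|dx/dθ| = 15.4/0.034997 = 440.04 rad/s.
N = 60ω/(2π) = 4202.1 rpm.

4200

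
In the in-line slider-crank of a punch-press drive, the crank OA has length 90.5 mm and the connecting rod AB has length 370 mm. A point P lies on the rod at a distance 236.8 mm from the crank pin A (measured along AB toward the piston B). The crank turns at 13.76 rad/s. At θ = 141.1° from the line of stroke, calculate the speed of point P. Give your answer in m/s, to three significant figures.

0.769

ω = 13.76 rad/s.  Crank-pin speed |V_A| = rω = 1.2453 m/s, perpendicular to OA.
Rod angle: sinφ = −(r/L) sinθ ⇒ φ = -8.835°; ω_rod = −rω cosθ/√(L²−r²sin²θ) = +2.6507 rad/s.
V_P = V_A + ω_rod × AP, with AP = 0.2368 m along the rod.
Components: V_Px = −rω sinθ − a·ω_rod·sinφ = -0.68558 m/s;  V_Py = rω cosθ + a·ω_rod·cosφ = -0.34889 m/s.
|V_P| = √(V_Px² + V_Py²) = 0.76925 m/s.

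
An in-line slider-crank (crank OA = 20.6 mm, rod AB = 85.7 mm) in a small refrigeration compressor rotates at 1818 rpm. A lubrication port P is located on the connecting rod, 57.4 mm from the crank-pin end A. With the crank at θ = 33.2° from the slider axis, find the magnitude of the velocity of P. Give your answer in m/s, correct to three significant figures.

2.67

ω = 190.4 rad/s.  Crank-pin speed |V_A| = rω = 3.9218 m/s, perpendicular to OA.
Rod angle: sinφ = −(r/L) sinθ ⇒ φ = -7.563°; ω_rod = −rω cosθ/√(L²−r²sin²θ) = -38.628 rad/s.
V_P = V_A + ω_rod × AP, with AP = 0.0574 m along the rod.
Components: V_Px = −rω sinθ − a·ω_rod·sinφ = -2.4393 m/s;  V_Py = rω cosθ + a·ω_rod·cosφ = +1.0837 m/s.
|V_P| = √(V_Px² + V_Py²) = 2.6692 m/s.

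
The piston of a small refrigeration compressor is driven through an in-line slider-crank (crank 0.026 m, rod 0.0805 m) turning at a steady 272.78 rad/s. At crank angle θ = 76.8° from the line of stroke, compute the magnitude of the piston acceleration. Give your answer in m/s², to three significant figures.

ω = 272.8 rad/s
x(θ) = r cosθ + √(L² − r² sin²θ); with ω constant, a = ω²·d²x/dθ².
d²x/dθ² = −r cosθ − r²(cos2θ)/√u − r⁴ sin²2θ/(4u^{3/2}),  u = L² − r² sin²θ = 0.0058395 m².
Substituting r = 0.026 m, L = 0.0805 m, θ = 76.8°: d²x/dθ² = +0.0019359 m.
a = ω²·d²x/dθ² = (272.8)²·(+0.0019359) = +144.05 m/s²;  |a| = 144.05 m/s².

144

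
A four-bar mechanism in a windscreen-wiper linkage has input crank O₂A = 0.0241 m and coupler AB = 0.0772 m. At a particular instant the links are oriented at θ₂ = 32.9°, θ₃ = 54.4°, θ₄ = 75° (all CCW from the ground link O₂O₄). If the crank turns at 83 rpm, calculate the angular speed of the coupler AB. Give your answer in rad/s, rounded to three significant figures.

5.17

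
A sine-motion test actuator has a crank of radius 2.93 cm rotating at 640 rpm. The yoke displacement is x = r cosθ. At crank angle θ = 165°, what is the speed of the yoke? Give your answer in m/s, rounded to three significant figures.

0.508

ω = 67.02 rad/s (from 640 rpm).
x = r cosθ ⇒ ẋ = −rω sinθ.
|v| = rω|sinθ| = 0.0293·67.02·|sin 165°| = 0.50824 m/s.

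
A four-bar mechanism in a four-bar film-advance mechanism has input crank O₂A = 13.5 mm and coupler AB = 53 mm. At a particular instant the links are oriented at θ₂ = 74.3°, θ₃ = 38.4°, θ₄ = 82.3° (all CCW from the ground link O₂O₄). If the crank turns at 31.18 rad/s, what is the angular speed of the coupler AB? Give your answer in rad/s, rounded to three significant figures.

1.59

ω₂ = 31.18 rad/s
Differentiating the loop-closure r₂e^{iθ₂}+r₃e^{iθ₃}=r₁+r₄e^{iθ₄} gives r₂ω₂e^{iθ₂}+r₃ω₃e^{iθ₃}=r₄ω₄e^{iθ₄}.
Eliminating the other unknown: ω₃ = r₂ω₂ sin(θ₄−θ₂) / [r₃ sin(θ₃−θ₄)].
Numerator sine = +0.13917; denominator sine = -0.69340.
Result = 0.0135·31.18·(+0.13917) / (0.053·(-0.69340)) = -1.5941 rad/s; magnitude 1.5941 rad/s.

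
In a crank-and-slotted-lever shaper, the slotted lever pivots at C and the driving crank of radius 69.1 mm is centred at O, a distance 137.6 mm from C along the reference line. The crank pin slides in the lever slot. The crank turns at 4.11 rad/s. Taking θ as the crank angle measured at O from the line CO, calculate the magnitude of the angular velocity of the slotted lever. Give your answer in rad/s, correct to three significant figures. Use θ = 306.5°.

1.22

ω = 4.11 rad/s
Crank pin A relative to C: A = (d + r cosθ, r sinθ); lever angle φ = atan2(r sinθ, d + r cosθ).
Differentiating tanφ: φ̇ = rω(d cosθ + r)/(d² + r² + 2dr cosθ).
d² + r² + 2dr cosθ = |CA|² = 0.0350199 m²;  d cosθ + r = +0.15095 m.
|ω_lever| = |0.0691·4.11·+0.15095| / 0.0350199 = 1.2241 rad/s.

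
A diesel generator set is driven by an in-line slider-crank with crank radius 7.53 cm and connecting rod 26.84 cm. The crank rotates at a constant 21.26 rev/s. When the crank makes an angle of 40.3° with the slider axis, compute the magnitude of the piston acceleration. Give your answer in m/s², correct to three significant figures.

1090

ω = 2π·21.3 = 133.6 rad/s
x(θ) = r cosθ + √(L² − r² sin²θ); with ω constant, a = ω²·d²x/dθ².
d²x/dθ² = −r cosθ − r²(cos2θ)/√u − r⁴ sin²2θ/(4u^{3/2}),  u = L² − r² sin²θ = 0.0696666 m².
Substituting r = 0.0753 m, L = 0.2684 m, θ = 40.3°: d²x/dθ² = -0.061363 m.
a = ω²·d²x/dθ² = (133.6)²·(-0.061363) = -1094.9 m/s²;  |a| = 1094.9 m/s².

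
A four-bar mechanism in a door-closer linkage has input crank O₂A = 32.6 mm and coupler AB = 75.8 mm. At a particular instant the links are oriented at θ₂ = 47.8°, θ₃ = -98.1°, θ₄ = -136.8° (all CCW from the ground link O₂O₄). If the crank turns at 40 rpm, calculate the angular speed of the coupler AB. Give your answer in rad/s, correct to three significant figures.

0.231

ω₂ = 4.189 rad/s (from 40 rpm).
Differentiating the loop-closure r₂e^{iθ₂}+r₃e^{iθ₃}=r₁+r₄e^{iθ₄} gives r₂ω₂e^{iθ₂}+r₃ω₃e^{iθ₃}=r₄ω₄e^{iθ₄}.
Eliminating the other unknown: ω₃ = r₂ω₂ sin(θ₄−θ₂) / [r₃ sin(θ₃−θ₄)].
Numerator sine = +0.08020; denominator sine = +0.62524.
Result = 0.0326·4.189·(+0.08020) / (0.0758·(+0.62524)) = +0.23108 rad/s; magnitude 0.23108 rad/s.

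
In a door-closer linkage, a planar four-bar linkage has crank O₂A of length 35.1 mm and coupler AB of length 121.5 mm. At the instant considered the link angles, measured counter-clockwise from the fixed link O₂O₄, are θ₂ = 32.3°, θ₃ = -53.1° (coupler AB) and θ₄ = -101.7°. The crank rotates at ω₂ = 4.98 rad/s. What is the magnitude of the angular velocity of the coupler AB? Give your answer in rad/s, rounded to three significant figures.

ω₂ = 4.98 rad/s
Differentiating the loop-closure r₂e^{iθ₂}+r₃e^{iθ₃}=r₁+r₄e^{iθ₄} gives r₂ω₂e^{iθ₂}+r₃ω₃e^{iθ₃}=r₄ω₄e^{iθ₄}.
Eliminating the other unknown: ω₃ = r₂ω₂ sin(θ₄−θ₂) / [r₃ sin(θ₃−θ₄)].
Numerator sine = -0.71934; denominator sine = +0.75011.
Result = 0.0351·4.98·(-0.71934) / (0.1215·(+0.75011)) = -1.3796 rad/s; magnitude 1.3796 rad/s.

1.38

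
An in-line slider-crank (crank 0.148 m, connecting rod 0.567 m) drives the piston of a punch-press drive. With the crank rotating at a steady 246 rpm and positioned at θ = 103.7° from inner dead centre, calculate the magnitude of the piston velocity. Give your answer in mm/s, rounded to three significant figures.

3470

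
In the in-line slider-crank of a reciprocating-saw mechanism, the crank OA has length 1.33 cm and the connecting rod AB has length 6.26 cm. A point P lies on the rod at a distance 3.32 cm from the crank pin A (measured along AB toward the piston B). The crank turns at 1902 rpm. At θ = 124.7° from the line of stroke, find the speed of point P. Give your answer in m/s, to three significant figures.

2.16

ω = 199.2 rad/s.  Crank-pin speed |V_A| = rω = 2.6491 m/s, perpendicular to OA.
Rod angle: sinφ = −(r/L) sinθ ⇒ φ = -10.060°; ω_rod = −rω cosθ/√(L²−r²sin²θ) = +24.466 rad/s.
V_P = V_A + ω_rod × AP, with AP = 0.0332 m along the rod.
Components: V_Px = −rω sinθ − a·ω_rod·sinφ = -2.036 m/s;  V_Py = rω cosθ + a·ω_rod·cosφ = -0.70825 m/s.
|V_P| = √(V_Px² + V_Py²) = 2.1557 m/s.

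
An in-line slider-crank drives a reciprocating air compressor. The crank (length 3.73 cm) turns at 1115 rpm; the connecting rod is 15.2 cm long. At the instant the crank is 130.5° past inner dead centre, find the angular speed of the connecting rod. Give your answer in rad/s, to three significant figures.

18.9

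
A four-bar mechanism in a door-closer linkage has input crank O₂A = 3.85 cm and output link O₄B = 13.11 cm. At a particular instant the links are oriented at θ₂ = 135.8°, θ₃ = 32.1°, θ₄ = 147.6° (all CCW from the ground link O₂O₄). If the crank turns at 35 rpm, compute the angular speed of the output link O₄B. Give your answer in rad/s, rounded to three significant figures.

ω₂ = 3.665 rad/s (from 35 rpm).
Differentiating the loop-closure r₂e^{iθ₂}+r₃e^{iθ₃}=r₁+r₄e^{iθ₄} gives r₂ω₂e^{iθ₂}+r₃ω₃e^{iθ₃}=r₄ω₄e^{iθ₄}.
Eliminating the other unknown: ω₄ = r₂ω₂ sin(θ₂−θ₃) / [r₄ sin(θ₄−θ₃)].
Numerator sine = +0.97155; denominator sine = +0.90259.
Result = 0.0385·3.665·(+0.97155) / (0.1311·(+0.90259)) = +1.1586 rad/s; magnitude 1.1586 rad/s.

1.16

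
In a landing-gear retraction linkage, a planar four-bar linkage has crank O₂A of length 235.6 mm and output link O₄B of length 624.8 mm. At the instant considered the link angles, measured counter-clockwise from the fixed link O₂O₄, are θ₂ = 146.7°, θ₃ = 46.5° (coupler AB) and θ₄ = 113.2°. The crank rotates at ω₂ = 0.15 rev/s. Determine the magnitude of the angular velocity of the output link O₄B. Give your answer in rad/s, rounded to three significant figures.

0.381

ω₂ = 0.9425 rad/s (from 0.15 rev/s).
Differentiating the loop-closure r₂e^{iθ₂}+r₃e^{iθ₃}=r₁+r₄e^{iθ₄} gives r₂ω₂e^{iθ₂}+r₃ω₃e^{iθ₃}=r₄ω₄e^{iθ₄}.
Eliminating the other unknown: ω₄ = r₂ω₂ sin(θ₂−θ₃) / [r₄ sin(θ₄−θ₃)].
Numerator sine = +0.98420; denominator sine = +0.91845.
Result = 0.2356·0.9425·(+0.98420) / (0.6248·(+0.91845)) = +0.38083 rad/s; magnitude 0.38083 rad/s.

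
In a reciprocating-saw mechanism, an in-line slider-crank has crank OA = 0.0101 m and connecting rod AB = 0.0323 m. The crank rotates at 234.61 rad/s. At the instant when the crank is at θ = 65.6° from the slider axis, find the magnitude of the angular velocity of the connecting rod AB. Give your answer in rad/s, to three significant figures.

31.6

ω = 234.6 rad/s
The rod makes angle φ with the slider axis where L sinφ = r sinθ; differentiating, L cosφ·φ̇ = r ω cosθ.
L cosφ = √(L² − r² sin²θ) = 0.030963 m.
|ω_rod| = r ω |cosθ| / √(L² − r² sin²θ) = 0.0101·234.6·0.41310/0.030963 = 31.615 rad/s.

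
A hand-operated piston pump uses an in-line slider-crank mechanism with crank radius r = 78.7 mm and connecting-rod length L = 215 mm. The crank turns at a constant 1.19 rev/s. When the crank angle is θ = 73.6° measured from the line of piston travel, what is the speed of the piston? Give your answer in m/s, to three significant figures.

0.627

ω = 2π·1.19 = 7.477 rad/s
For an in-line slider-crank, x = r cosθ + √(L² − r² sin²θ), so v = −rω sinθ·[1 + r cosθ/√(L² − r² sin²θ)].
With r = 0.0787 m, L = 0.215 m, θ = 73.6°: √(L² − r² sin²θ) = 0.20131 m.
v = −0.0787·7.477·0.95931·[1 + 0.0787·0.28234/0.20131] = -0.62681 m/s.
|v| = 0.62681 m/s.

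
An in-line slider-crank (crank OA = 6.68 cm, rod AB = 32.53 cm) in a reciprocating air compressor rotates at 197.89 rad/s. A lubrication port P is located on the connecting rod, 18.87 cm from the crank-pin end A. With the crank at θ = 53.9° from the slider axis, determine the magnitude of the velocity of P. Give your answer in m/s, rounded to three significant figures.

ω = 197.9 rad/s.  Crank-pin speed |V_A| = rω = 13.219 m/s, perpendicular to OA.
Rod angle: sinφ = −(r/L) sinθ ⇒ φ = -9.551°; ω_rod = −rω cosθ/√(L²−r²sin²θ) = -24.279 rad/s.
V_P = V_A + ω_rod × AP, with AP = 0.1887 m along the rod.
Components: V_Px = −rω sinθ − a·ω_rod·sinφ = -11.441 m/s;  V_Py = rω cosθ + a·ω_rod·cosφ = +3.2706 m/s.
|V_P| = √(V_Px² + V_Py²) = 11.899 m/s.

11.9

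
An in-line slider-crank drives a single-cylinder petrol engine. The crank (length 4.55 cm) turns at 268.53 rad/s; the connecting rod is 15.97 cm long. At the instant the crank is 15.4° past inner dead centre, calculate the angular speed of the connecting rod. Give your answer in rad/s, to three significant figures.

74.0

ω = 268.5 rad/s
The rod makes angle φ with the slider axis where L sinφ = r sinθ; differentiating, L cosφ·φ̇ = r ω cosθ.
L cosφ = √(L² − r² sin²θ) = 0.15924 m.
|ω_rod| = r ω |cosθ| / √(L² − r² sin²θ) = 0.0455·268.5·0.96410/0.15924 = 73.972 rad/s.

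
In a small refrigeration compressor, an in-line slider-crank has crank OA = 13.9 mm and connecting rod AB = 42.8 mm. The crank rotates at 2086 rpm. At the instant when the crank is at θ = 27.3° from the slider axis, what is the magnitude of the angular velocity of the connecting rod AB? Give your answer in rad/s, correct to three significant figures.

63.8

ω = 218.4 rad/s (converted from 2086 rpm).
The rod makes angle φ with the slider axis where L sinφ = r sinθ; differentiating, L cosφ·φ̇ = r ω cosθ.
L cosφ = √(L² − r² sin²θ) = 0.042323 m.
|ω_rod| = r ω |cosθ| / √(L² − r² sin²θ) = 0.0139·218.4·0.88862/0.042323 = 63.753 rad/s.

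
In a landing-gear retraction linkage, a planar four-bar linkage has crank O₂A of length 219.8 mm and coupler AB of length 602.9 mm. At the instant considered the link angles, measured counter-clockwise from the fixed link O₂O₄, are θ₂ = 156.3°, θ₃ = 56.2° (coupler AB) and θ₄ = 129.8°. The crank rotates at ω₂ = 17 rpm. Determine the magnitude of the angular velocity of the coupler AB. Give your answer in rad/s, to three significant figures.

0.302

ω₂ = 1.78 rad/s (from 17 rpm).
Differentiating the loop-closure r₂e^{iθ₂}+r₃e^{iθ₃}=r₁+r₄e^{iθ₄} gives r₂ω₂e^{iθ₂}+r₃ω₃e^{iθ₃}=r₄ω₄e^{iθ₄}.
Eliminating the other unknown: ω₃ = r₂ω₂ sin(θ₄−θ₂) / [r₃ sin(θ₃−θ₄)].
Numerator sine = -0.44620; denominator sine = -0.95931.
Result = 0.2198·1.78·(-0.44620) / (0.6029·(-0.95931)) = +0.30187 rad/s; magnitude 0.30187 rad/s.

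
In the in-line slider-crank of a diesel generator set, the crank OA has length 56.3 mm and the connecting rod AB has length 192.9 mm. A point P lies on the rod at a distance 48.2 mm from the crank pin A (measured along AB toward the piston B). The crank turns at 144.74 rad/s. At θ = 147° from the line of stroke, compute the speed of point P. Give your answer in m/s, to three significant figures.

6.60

ω = 144.7 rad/s.  Crank-pin speed |V_A| = rω = 8.1489 m/s, perpendicular to OA.
Rod angle: sinφ = −(r/L) sinθ ⇒ φ = -9.146°; ω_rod = −rω cosθ/√(L²−r²sin²θ) = +35.885 rad/s.
V_P = V_A + ω_rod × AP, with AP = 0.0482 m along the rod.
Components: V_Px = −rω sinθ − a·ω_rod·sinφ = -4.1632 m/s;  V_Py = rω cosθ + a·ω_rod·cosφ = -5.1265 m/s.
|V_P| = √(V_Px² + V_Py²) = 6.6041 m/s.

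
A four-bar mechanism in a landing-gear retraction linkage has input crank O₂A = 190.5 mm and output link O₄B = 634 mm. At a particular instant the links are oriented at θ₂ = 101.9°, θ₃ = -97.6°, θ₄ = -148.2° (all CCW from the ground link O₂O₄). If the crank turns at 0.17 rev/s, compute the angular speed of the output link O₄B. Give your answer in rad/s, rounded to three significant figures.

0.139

ω₂ = 1.068 rad/s (from 0.17 rev/s).
Differentiating the loop-closure r₂e^{iθ₂}+r₃e^{iθ₃}=r₁+r₄e^{iθ₄} gives r₂ω₂e^{iθ₂}+r₃ω₃e^{iθ₃}=r₄ω₄e^{iθ₄}.
Eliminating the other unknown: ω₄ = r₂ω₂ sin(θ₂−θ₃) / [r₄ sin(θ₄−θ₃)].
Numerator sine = -0.33381; denominator sine = -0.77273.
Result = 0.1905·1.068·(-0.33381) / (0.634·(-0.77273)) = +0.13864 rad/s; magnitude 0.13864 rad/s.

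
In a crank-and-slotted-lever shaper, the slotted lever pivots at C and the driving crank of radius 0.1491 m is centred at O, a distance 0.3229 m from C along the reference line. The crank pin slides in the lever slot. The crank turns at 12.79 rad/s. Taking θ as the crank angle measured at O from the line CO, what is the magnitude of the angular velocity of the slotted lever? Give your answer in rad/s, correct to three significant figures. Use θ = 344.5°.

4.00

ω = 12.79 rad/s
Crank pin A relative to C: A = (d + r cosθ, r sinθ); lever angle φ = atan2(r sinθ, d + r cosθ).
Differentiating tanφ: φ̇ = rω(d cosθ + r)/(d² + r² + 2dr cosθ).
d² + r² + 2dr cosθ = |CA|² = 0.219282 m²;  d cosθ + r = +0.46026 m.
|ω_lever| = |0.1491·12.79·+0.46026| / 0.219282 = 4.0026 rad/s.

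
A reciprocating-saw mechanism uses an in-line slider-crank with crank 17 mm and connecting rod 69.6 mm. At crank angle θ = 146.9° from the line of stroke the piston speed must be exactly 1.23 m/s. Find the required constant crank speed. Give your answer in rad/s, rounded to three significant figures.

For an in-line slider-crank, |v_piston| = rω|sinθ|·[1 + r cosθ/√(L² − r² sin²θ)].
With r = 0.017 m, L = 0.0696 m, θ = 146.9°: the bracketed kinematic factor |dx/dθ| = 0.007367 m.
ω = v/|dx/dθ| = 1.23/0.007367 = 166.96 rad/s.

167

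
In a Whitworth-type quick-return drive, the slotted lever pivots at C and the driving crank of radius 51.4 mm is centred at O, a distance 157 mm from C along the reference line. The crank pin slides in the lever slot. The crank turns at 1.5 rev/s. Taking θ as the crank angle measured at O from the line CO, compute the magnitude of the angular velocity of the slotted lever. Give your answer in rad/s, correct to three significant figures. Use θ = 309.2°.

1.95

ω = 9.425 rad/s (from 1.5 rev/s).
Crank pin A relative to C: A = (d + r cosθ, r sinθ); lever angle φ = atan2(r sinθ, d + r cosθ).
Differentiating tanφ: φ̇ = rω(d cosθ + r)/(d² + r² + 2dr cosθ).
d² + r² + 2dr cosθ = |CA|² = 0.0374917 m²;  d cosθ + r = +0.15063 m.
|ω_lever| = |0.0514·9.425·+0.15063| / 0.0374917 = 1.9463 rad/s.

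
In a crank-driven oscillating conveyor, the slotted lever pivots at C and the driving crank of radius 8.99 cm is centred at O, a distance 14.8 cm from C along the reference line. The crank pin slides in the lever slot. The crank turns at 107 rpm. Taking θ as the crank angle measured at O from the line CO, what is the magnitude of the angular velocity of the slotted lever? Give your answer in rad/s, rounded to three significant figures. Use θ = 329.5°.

ω = 11.21 rad/s (from 107 rpm).
Crank pin A relative to C: A = (d + r cosθ, r sinθ); lever angle φ = atan2(r sinθ, d + r cosθ).
Differentiating tanφ: φ̇ = rω(d cosθ + r)/(d² + r² + 2dr cosθ).
d² + r² + 2dr cosθ = |CA|² = 0.0529143 m²;  d cosθ + r = +0.21742 m.
|ω_lever| = |0.0899·11.21·+0.21742| / 0.0529143 = 4.1391 rad/s.

4.14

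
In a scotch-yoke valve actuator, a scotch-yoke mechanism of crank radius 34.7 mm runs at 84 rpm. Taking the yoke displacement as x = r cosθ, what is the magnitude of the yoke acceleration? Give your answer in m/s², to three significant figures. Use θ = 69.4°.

ω = 8.796 rad/s (from 84 rpm).
x = r cosθ ⇒ ẍ = −rω² cosθ (ω constant).
|a| = rω²|cosθ| = 0.0347·(8.796)²·|cos 69.4°| = 0.9447 m/s².

0.945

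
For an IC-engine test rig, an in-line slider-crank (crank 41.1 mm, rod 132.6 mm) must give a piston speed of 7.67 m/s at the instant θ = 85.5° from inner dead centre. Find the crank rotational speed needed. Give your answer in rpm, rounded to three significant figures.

1740

For an in-line slider-crank, |v_piston| = rω|sinθ|·[1 + r cosθ/√(L² − r² sin²θ)].
With r = 0.0411 m, L = 0.1326 m, θ = 85.5°: the bracketed kinematic factor |dx/dθ| = 0.042021 m.
ω = v/|dx/dθ| = 7.67/0.042021 = 182.53 rad/s.
N = 60ω/(2π) = 1743 rpm.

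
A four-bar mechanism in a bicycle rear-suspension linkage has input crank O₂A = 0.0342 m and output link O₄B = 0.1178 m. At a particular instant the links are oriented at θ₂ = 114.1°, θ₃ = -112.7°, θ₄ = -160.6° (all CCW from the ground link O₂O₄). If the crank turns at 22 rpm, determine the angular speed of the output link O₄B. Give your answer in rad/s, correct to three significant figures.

0.657

ω₂ = 2.304 rad/s (from 22 rpm).
Differentiating the loop-closure r₂e^{iθ₂}+r₃e^{iθ₃}=r₁+r₄e^{iθ₄} gives r₂ω₂e^{iθ₂}+r₃ω₃e^{iθ₃}=r₄ω₄e^{iθ₄}.
Eliminating the other unknown: ω₄ = r₂ω₂ sin(θ₂−θ₃) / [r₄ sin(θ₄−θ₃)].
Numerator sine = -0.72897; denominator sine = -0.74198.
Result = 0.0342·2.304·(-0.72897) / (0.1178·(-0.74198)) = +0.65713 rad/s; magnitude 0.65713 rad/s.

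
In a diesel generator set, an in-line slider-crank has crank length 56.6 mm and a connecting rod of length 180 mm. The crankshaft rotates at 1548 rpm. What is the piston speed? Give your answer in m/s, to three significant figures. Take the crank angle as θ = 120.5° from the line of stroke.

ω = 2π·1548/60 = 162.1 rad/s
For an in-line slider-crank, x = r cosθ + √(L² − r² sin²θ), so v = −rω sinθ·[1 + r cosθ/√(L² − r² sin²θ)].
With r = 0.0566 m, L = 0.18 m, θ = 120.5°: √(L² − r² sin²θ) = 0.17327 m.
v = −0.0566·162.1·0.86163·[1 + 0.0566·-0.50754/0.17327] = -6.5949 m/s.
|v| = 6.5949 m/s.

6.59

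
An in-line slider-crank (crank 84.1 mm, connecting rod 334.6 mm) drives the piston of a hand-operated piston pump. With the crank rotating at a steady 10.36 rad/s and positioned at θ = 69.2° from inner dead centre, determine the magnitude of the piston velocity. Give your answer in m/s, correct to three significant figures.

0.889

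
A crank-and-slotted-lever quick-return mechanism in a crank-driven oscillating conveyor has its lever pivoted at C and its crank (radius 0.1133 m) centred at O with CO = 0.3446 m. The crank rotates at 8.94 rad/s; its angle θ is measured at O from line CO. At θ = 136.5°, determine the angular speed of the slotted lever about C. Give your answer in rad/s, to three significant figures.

1.85

ω = 8.94 rad/s
Crank pin A relative to C: A = (d + r cosθ, r sinθ); lever angle φ = atan2(r sinθ, d + r cosθ).
Differentiating tanφ: φ̇ = rω(d cosθ + r)/(d² + r² + 2dr cosθ).
d² + r² + 2dr cosθ = |CA|² = 0.0749442 m²;  d cosθ + r = -0.13666 m.
|ω_lever| = |0.1133·8.94·-0.13666| / 0.0749442 = 1.8471 rad/s.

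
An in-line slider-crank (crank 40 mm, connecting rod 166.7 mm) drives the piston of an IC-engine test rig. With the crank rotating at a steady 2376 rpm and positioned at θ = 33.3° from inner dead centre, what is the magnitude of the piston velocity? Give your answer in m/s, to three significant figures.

ω = 2π·2376/60 = 248.8 rad/s
For an in-line slider-crank, x = r cosθ + √(L² − r² sin²θ), so v = −rω sinθ·[1 + r cosθ/√(L² − r² sin²θ)].
With r = 0.04 m, L = 0.1667 m, θ = 33.3°: √(L² − r² sin²θ) = 0.16525 m.
v = −0.04·248.8·0.54902·[1 + 0.04·0.83581/0.16525] = -6.5697 m/s.
|v| = 6.5697 m/s.

6.57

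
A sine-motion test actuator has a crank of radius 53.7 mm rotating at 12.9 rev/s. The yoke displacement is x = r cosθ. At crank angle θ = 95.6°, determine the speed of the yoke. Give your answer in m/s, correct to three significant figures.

4.33

ω = 81.05 rad/s (from 12.9 rev/s).
x = r cosθ ⇒ ẋ = −rω sinθ.
|v| = rω|sinθ| = 0.0537·81.05·|sin 95.6°| = 4.3318 m/s.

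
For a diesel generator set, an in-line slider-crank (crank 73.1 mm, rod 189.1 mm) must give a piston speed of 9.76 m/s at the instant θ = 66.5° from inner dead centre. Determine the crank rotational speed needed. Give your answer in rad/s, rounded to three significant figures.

For an in-line slider-crank, |v_piston| = rω|sinθ|·[1 + r cosθ/√(L² − r² sin²θ)].
With r = 0.0731 m, L = 0.1891 m, θ = 66.5°: the bracketed kinematic factor |dx/dθ| = 0.078088 m.
ω = v/|dx/dθ| = 9.76/0.078088 = 124.99 rad/s.

125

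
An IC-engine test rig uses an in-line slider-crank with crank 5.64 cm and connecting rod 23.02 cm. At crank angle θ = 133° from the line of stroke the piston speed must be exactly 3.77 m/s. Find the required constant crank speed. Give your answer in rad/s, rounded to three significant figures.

For an in-line slider-crank, |v_piston| = rω|sinθ|·[1 + r cosθ/√(L² − r² sin²θ)].
With r = 0.0564 m, L = 0.2302 m, θ = 133°: the bracketed kinematic factor |dx/dθ| = 0.034243 m.
ω = v/|dx/dθ| = 3.77/0.034243 = 110.1 rad/s.

110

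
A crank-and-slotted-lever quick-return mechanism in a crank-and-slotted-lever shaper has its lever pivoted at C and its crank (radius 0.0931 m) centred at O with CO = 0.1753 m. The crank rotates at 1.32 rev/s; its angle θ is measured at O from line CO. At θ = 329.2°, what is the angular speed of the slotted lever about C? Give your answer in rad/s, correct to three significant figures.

2.79

ω = 8.294 rad/s (from 1.32 rev/s).
Crank pin A relative to C: A = (d + r cosθ, r sinθ); lever angle φ = atan2(r sinθ, d + r cosθ).
Differentiating tanφ: φ̇ = rω(d cosθ + r)/(d² + r² + 2dr cosθ).
d² + r² + 2dr cosθ = |CA|² = 0.0674349 m²;  d cosθ + r = +0.24368 m.
|ω_lever| = |0.0931·8.294·+0.24368| / 0.0674349 = 2.7902 rad/s.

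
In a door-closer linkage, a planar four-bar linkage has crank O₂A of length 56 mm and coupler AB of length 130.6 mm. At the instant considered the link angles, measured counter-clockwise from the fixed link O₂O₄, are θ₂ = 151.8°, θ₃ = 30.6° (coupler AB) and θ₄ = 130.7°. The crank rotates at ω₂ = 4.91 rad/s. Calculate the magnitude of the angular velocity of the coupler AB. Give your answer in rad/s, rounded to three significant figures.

ω₂ = 4.91 rad/s
Differentiating the loop-closure r₂e^{iθ₂}+r₃e^{iθ₃}=r₁+r₄e^{iθ₄} gives r₂ω₂e^{iθ₂}+r₃ω₃e^{iθ₃}=r₄ω₄e^{iθ₄}.
Eliminating the other unknown: ω₃ = r₂ω₂ sin(θ₄−θ₂) / [r₃ sin(θ₃−θ₄)].
Numerator sine = -0.36000; denominator sine = -0.98450.
Result = 0.056·4.91·(-0.36000) / (0.1306·(-0.98450)) = +0.76985 rad/s; magnitude 0.76985 rad/s.

0.770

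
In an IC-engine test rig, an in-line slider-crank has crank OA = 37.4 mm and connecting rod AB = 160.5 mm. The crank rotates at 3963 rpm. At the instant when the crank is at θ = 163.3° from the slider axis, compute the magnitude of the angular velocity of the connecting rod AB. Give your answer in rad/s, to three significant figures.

92.8

ω = 415 rad/s (converted from 3963 rpm).
The rod makes angle φ with the slider axis where L sinφ = r sinθ; differentiating, L cosφ·φ̇ = r ω cosθ.
L cosφ = √(L² − r² sin²θ) = 0.16014 m.
|ω_rod| = r ω |cosθ| / √(L² − r² sin²θ) = 0.0374·415·0.95782/0.16014 = 92.835 rad/s.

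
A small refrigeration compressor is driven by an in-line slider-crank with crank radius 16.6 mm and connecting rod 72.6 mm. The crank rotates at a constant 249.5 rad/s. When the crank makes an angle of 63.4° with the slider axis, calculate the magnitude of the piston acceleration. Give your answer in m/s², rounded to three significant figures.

320

ω = 249.5 rad/s
x(θ) = r cosθ + √(L² − r² sin²θ); with ω constant, a = ω²·d²x/dθ².
d²x/dθ² = −r cosθ − r²(cos2θ)/√u − r⁴ sin²2θ/(4u^{3/2}),  u = L² − r² sin²θ = 0.00505045 m².
Substituting r = 0.0166 m, L = 0.0726 m, θ = 63.4°: d²x/dθ² = -0.005144 m.
a = ω²·d²x/dθ² = (249.5)²·(-0.005144) = -320.22 m/s²;  |a| = 320.22 m/s².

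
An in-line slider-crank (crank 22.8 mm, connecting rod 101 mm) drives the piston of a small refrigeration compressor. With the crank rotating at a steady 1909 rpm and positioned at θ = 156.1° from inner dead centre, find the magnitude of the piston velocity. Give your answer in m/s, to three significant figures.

1.46

ω = 2π·1909/60 = 199.9 rad/s
For an in-line slider-crank, x = r cosθ + √(L² − r² sin²θ), so v = −rω sinθ·[1 + r cosθ/√(L² − r² sin²θ)].
With r = 0.0228 m, L = 0.101 m, θ = 156.1°: √(L² − r² sin²θ) = 0.10058 m.
v = −0.0228·199.9·0.40514·[1 + 0.0228·-0.91425/0.10058] = -1.4639 m/s.
|v| = 1.4639 m/s.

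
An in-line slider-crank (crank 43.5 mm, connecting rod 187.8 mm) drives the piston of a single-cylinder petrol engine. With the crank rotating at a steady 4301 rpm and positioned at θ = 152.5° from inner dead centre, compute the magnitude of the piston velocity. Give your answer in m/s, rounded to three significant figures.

7.18

ω = 2π·4301/60 = 450.4 rad/s
For an in-line slider-crank, x = r cosθ + √(L² − r² sin²θ), so v = −rω sinθ·[1 + r cosθ/√(L² − r² sin²θ)].
With r = 0.0435 m, L = 0.1878 m, θ = 152.5°: √(L² − r² sin²θ) = 0.18672 m.
v = −0.0435·450.4·0.46175·[1 + 0.0435·-0.88701/0.18672] = -7.1773 m/s.
|v| = 7.1773 m/s.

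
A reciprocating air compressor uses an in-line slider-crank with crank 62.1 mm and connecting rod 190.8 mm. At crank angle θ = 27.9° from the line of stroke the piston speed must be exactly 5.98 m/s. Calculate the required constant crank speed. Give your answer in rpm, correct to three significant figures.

For an in-line slider-crank, |v_piston| = rω|sinθ|·[1 + r cosθ/√(L² − r² sin²θ)].
With r = 0.0621 m, L = 0.1908 m, θ = 27.9°: the bracketed kinematic factor |dx/dθ| = 0.037515 m.
ω = v/|dx/dθ| = 5.98/0.037515 = 159.4 rad/s.
N = 60ω/(2π) = 1522.2 rpm.

1520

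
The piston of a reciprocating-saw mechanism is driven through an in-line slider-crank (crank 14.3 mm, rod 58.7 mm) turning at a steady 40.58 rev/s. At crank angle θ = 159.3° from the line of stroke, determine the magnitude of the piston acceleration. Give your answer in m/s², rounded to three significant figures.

698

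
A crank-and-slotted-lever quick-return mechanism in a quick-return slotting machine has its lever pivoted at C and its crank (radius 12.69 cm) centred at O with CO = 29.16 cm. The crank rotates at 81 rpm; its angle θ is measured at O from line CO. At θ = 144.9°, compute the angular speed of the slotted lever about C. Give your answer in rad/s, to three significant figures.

ω = 8.482 rad/s (from 81 rpm).
Crank pin A relative to C: A = (d + r cosθ, r sinθ); lever angle φ = atan2(r sinθ, d + r cosθ).
Differentiating tanφ: φ̇ = rω(d cosθ + r)/(d² + r² + 2dr cosθ).
d² + r² + 2dr cosθ = |CA|² = 0.0405845 m²;  d cosθ + r = -0.11167 m.
|ω_lever| = |0.1269·8.482·-0.11167| / 0.0405845 = 2.9618 rad/s.

2.96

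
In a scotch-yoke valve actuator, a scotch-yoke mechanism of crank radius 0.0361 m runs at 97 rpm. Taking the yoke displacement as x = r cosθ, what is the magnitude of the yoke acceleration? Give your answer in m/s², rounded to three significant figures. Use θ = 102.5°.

ω = 10.16 rad/s (from 97 rpm).
x = r cosθ ⇒ ẍ = −rω² cosθ (ω constant).
|a| = rω²|cosθ| = 0.0361·(10.16)²·|cos 102.5°| = 0.8062 m/s².

0.806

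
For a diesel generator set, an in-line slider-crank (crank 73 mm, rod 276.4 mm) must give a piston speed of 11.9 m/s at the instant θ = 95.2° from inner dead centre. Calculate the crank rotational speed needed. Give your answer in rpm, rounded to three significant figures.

1600

For an in-line slider-crank, |v_piston| = rω|sinθ|·[1 + r cosθ/√(L² − r² sin²θ)].
With r = 0.073 m, L = 0.2764 m, θ = 95.2°: the bracketed kinematic factor |dx/dθ| = 0.070896 m.
ω = v/|dx/dθ| = 11.9/0.070896 = 167.85 rad/s.
N = 60ω/(2π) = 1602.9 rpm.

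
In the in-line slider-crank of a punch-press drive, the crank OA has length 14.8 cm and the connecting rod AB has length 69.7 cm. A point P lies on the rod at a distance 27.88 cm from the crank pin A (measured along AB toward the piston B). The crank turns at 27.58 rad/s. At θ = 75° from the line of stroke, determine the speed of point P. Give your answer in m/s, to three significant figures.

4.08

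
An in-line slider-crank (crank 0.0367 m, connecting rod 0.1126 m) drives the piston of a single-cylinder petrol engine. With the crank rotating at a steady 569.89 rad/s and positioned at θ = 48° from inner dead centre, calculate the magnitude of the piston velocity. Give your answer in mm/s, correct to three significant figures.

19000

ω = 569.9 rad/s
For an in-line slider-crank, x = r cosθ + √(L² − r² sin²θ), so v = −rω sinθ·[1 + r cosθ/√(L² − r² sin²θ)].
With r = 0.0367 m, L = 0.1126 m, θ = 48°: √(L² − r² sin²θ) = 0.10925 m.
v = −0.0367·569.9·0.74314·[1 + 0.0367·0.66913/0.10925] = -19.037 m/s.
|v| = 19.037 m/s = 19037 mm/s.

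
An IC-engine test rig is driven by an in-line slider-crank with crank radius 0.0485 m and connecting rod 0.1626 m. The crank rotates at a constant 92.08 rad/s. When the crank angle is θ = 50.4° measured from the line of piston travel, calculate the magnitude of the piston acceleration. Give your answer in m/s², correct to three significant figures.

241

ω = 92.08 rad/s
x(θ) = r cosθ + √(L² − r² sin²θ); with ω constant, a = ω²·d²x/dθ².
d²x/dθ² = −r cosθ − r²(cos2θ)/√u − r⁴ sin²2θ/(4u^{3/2}),  u = L² − r² sin²θ = 0.0250423 m².
Substituting r = 0.0485 m, L = 0.1626 m, θ = 50.4°: d²x/dθ² = -0.028467 m.
a = ω²·d²x/dθ² = (92.08)²·(-0.028467) = -241.36 m/s²;  |a| = 241.36 m/s².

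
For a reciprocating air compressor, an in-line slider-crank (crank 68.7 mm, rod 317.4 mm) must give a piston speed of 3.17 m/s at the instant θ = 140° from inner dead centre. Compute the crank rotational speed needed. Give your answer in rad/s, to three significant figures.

86.2

For an in-line slider-crank, |v_piston| = rω|sinθ|·[1 + r cosθ/√(L² − r² sin²θ)].
With r = 0.0687 m, L = 0.3174 m, θ = 140°: the bracketed kinematic factor |dx/dθ| = 0.036766 m.
ω = v/|dx/dθ| = 3.17/0.036766 = 86.222 rad/s.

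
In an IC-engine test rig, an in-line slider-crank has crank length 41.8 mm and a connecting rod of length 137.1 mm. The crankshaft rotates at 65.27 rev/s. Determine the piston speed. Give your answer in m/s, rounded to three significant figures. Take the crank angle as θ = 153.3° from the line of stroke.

5.58

ω = 2π·65.3 = 410.1 rad/s
For an in-line slider-crank, x = r cosθ + √(L² − r² sin²θ), so v = −rω sinθ·[1 + r cosθ/√(L² − r² sin²θ)].
With r = 0.0418 m, L = 0.1371 m, θ = 153.3°: √(L² − r² sin²θ) = 0.13581 m.
v = −0.0418·410.1·0.44932·[1 + 0.0418·-0.89337/0.13581] = -5.5845 m/s.
|v| = 5.5845 m/s.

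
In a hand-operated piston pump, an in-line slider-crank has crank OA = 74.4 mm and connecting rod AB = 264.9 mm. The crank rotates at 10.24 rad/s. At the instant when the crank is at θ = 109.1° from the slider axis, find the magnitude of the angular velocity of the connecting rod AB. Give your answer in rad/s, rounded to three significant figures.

ω = 10.24 rad/s
The rod makes angle φ with the slider axis where L sinφ = r sinθ; differentiating, L cosφ·φ̇ = r ω cosθ.
L cosφ = √(L² − r² sin²θ) = 0.2554 m.
|ω_rod| = r ω |cosθ| / √(L² − r² sin²θ) = 0.0744·10.24·0.32722/0.2554 = 0.97609 rad/s.

0.976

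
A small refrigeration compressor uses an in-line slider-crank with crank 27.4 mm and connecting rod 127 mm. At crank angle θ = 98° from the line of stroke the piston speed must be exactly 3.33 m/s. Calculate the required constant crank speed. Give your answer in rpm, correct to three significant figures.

1210

For an in-line slider-crank, |v_piston| = rω|sinθ|·[1 + r cosθ/√(L² − r² sin²θ)].
With r = 0.0274 m, L = 0.127 m, θ = 98°: the bracketed kinematic factor |dx/dθ| = 0.026299 m.
ω = v/|dx/dθ| = 3.33/0.026299 = 126.62 rad/s.
N = 60ω/(2π) = 1209.1 rpm.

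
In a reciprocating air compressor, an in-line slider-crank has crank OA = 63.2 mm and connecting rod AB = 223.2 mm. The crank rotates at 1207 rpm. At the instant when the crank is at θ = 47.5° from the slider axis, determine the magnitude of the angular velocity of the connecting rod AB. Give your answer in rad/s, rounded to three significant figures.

24.7

ω = 126.4 rad/s (converted from 1207 rpm).
The rod makes angle φ with the slider axis where L sinφ = r sinθ; differentiating, L cosφ·φ̇ = r ω cosθ.
L cosφ = √(L² − r² sin²θ) = 0.21828 m.
|ω_rod| = r ω |cosθ| / √(L² − r² sin²θ) = 0.0632·126.4·0.67559/0.21828 = 24.724 rad/s.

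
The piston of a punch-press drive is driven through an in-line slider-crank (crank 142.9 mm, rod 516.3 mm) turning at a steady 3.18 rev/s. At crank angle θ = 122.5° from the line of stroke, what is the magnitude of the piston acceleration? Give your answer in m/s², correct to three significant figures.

37.2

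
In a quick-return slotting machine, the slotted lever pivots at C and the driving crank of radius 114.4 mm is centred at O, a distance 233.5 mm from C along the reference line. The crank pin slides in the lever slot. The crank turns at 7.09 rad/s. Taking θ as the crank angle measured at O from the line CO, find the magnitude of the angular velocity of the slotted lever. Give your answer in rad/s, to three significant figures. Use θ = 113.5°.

0.373

ω = 7.09 rad/s
Crank pin A relative to C: A = (d + r cosθ, r sinθ); lever angle φ = atan2(r sinθ, d + r cosθ).
Differentiating tanφ: φ̇ = rω(d cosθ + r)/(d² + r² + 2dr cosθ).
d² + r² + 2dr cosθ = |CA|² = 0.0463065 m²;  d cosθ + r = +0.021292 m.
|ω_lever| = |0.1144·7.09·+0.021292| / 0.0463065 = 0.37295 rad/s.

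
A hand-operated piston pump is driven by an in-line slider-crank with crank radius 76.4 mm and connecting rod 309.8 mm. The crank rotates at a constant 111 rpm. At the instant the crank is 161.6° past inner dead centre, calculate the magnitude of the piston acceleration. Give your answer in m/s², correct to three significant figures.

ω = 2π·111/60 = 11.62 rad/s
x(θ) = r cosθ + √(L² − r² sin²θ); with ω constant, a = ω²·d²x/dθ².
d²x/dθ² = −r cosθ − r²(cos2θ)/√u − r⁴ sin²2θ/(4u^{3/2}),  u = L² − r² sin²θ = 0.0953945 m².
Substituting r = 0.0764 m, L = 0.3098 m, θ = 161.6°: d²x/dθ² = +0.057258 m.
a = ω²·d²x/dθ² = (11.62)²·(+0.057258) = +7.7364 m/s²;  |a| = 7.7364 m/s².

7.74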